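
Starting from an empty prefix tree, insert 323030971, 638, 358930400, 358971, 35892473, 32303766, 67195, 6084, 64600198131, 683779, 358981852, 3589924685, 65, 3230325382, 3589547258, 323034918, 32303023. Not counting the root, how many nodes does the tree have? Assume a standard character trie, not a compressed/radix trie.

Insert word by word; a character creates a node only if that edge doesn't already exist:
  "323030971" → 9 new (3, 2, 3, 0, 3, 0, 9, 7, 1)
  "638" → 3 new (6, 3, 8)
  "358930400" → prefix "3" already present; 8 new (5, 8, 9, 3, 0, 4, 0, 0)
  "358971" → prefix "3589" already present; 2 new (7, 1)
  "35892473" → prefix "3589" already present; 4 new (2, 4, 7, 3)
  "32303766" → prefix "32303" already present; 3 new (7, 6, 6)
  "67195" → prefix "6" already present; 4 new (7, 1, 9, 5)
  "6084" → prefix "6" already present; 3 new (0, 8, 4)
  "64600198131" → prefix "6" already present; 10 new (4, 6, 0, 0, 1, 9, 8, 1, 3, 1)
  "683779" → prefix "6" already present; 5 new (8, 3, 7, 7, 9)
  "358981852" → prefix "3589" already present; 5 new (8, 1, 8, 5, 2)
  "3589924685" → prefix "3589" already present; 6 new (9, 2, 4, 6, 8, 5)
  "65" → prefix "6" already present; 1 new (5)
  "3230325382" → prefix "32303" already present; 5 new (2, 5, 3, 8, 2)
  "3589547258" → prefix "3589" already present; 6 new (5, 4, 7, 2, 5, 8)
  "323034918" → prefix "32303" already present; 4 new (4, 9, 1, 8)
  "32303023" → prefix "323030" already present; 2 new (2, 3)
Total nodes = 9 + 3 + 8 + 2 + 4 + 3 + 4 + 3 + 10 + 5 + 5 + 6 + 1 + 5 + 6 + 4 + 2 = 80

80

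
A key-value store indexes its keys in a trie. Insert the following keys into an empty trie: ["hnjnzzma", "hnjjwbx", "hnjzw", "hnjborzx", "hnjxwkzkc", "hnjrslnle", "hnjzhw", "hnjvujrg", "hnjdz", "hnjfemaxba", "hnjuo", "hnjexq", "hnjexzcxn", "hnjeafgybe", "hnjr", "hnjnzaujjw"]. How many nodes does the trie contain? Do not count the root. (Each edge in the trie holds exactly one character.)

For each word, the new-node count is its length minus the longest prefix already in the trie:
  "hnjnzzma" → 8 new (h, n, j, n, z, z, m, a)
  "hnjjwbx" → prefix "hnj" already present; 4 new (j, w, b, x)
  "hnjzw" → prefix "hnj" already present; 2 new (z, w)
  "hnjborzx" → prefix "hnj" already present; 5 new (b, o, r, z, x)
  "hnjxwkzkc" → prefix "hnj" already present; 6 new (x, w, k, z, k, c)
  "hnjrslnle" → prefix "hnj" already present; 6 new (r, s, l, n, l, e)
  "hnjzhw" → prefix "hnjz" already present; 2 new (h, w)
  "hnjvujrg" → prefix "hnj" already present; 5 new (v, u, j, r, g)
  "hnjdz" → prefix "hnj" already present; 2 new (d, z)
  "hnjfemaxba" → prefix "hnj" already present; 7 new (f, e, m, a, x, b, a)
  "hnjuo" → prefix "hnj" already present; 2 new (u, o)
  "hnjexq" → prefix "hnj" already present; 3 new (e, x, q)
  "hnjexzcxn" → prefix "hnjex" already present; 4 new (z, c, x, n)
  "hnjeafgybe" → prefix "hnje" already present; 6 new (a, f, g, y, b, e)
  "hnjr" → prefix "hnjr" already present; 0 new (none)
  "hnjnzaujjw" → prefix "hnjnz" already present; 5 new (a, u, j, j, w)
Total nodes = 8 + 4 + 2 + 5 + 6 + 6 + 2 + 5 + 2 + 7 + 2 + 3 + 4 + 6 + 0 + 5 = 67

67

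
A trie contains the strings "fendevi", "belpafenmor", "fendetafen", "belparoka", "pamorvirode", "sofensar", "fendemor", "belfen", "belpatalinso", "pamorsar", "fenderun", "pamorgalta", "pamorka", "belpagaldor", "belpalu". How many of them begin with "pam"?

4

Filter for entries beginning with "pam":
Matches: "pamorgalta", "pamorka", "pamorsar", "pamorvirode"
Count: 4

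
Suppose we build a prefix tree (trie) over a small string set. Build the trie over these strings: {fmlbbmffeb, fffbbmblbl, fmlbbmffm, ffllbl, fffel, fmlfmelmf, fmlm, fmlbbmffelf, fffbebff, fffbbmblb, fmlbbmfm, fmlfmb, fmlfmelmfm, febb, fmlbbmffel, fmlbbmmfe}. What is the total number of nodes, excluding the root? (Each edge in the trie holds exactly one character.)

Trace insertions, counting only characters that open a new branch:
  "fmlbbmffeb" → 10 new (f, m, l, b, b, m, f, f, e, b)
  "fffbbmblbl" → prefix "f" already present; 9 new (f, f, b, b, m, b, l, b, l)
  "fmlbbmffm" → prefix "fmlbbmff" already present; 1 new (m)
  "ffllbl" → prefix "ff" already present; 4 new (l, l, b, l)
  "fffel" → prefix "fff" already present; 2 new (e, l)
  "fmlfmelmf" → prefix "fml" already present; 6 new (f, m, e, l, m, f)
  "fmlm" → prefix "fml" already present; 1 new (m)
  "fmlbbmffelf" → prefix "fmlbbmffe" already present; 2 new (l, f)
  "fffbebff" → prefix "fffb" already present; 4 new (e, b, f, f)
  "fffbbmblb" → prefix "fffbbmblb" already present; 0 new (none)
  "fmlbbmfm" → prefix "fmlbbmf" already present; 1 new (m)
  "fmlfmb" → prefix "fmlfm" already present; 1 new (b)
  "fmlfmelmfm" → prefix "fmlfmelmf" already present; 1 new (m)
  "febb" → prefix "f" already present; 3 new (e, b, b)
  "fmlbbmffel" → prefix "fmlbbmffel" already present; 0 new (none)
  "fmlbbmmfe" → prefix "fmlbbm" already present; 3 new (m, f, e)
Total nodes = 10 + 9 + 1 + 4 + 2 + 6 + 1 + 2 + 4 + 0 + 1 + 1 + 1 + 3 + 0 + 3 = 48

48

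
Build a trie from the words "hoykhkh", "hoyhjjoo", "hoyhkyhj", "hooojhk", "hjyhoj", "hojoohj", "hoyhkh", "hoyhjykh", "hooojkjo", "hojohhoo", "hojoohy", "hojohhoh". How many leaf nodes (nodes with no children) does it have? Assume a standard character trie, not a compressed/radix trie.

A leaf is a node with no children — equivalently, the end of a word that is not a proper prefix of any other stored word.
Those words: "hjyhoj", "hojohhoh", "hojohhoo", "hojoohj", "hojoohy", "hooojhk", "hooojkjo", "hoyhjjoo", "hoyhjykh", "hoyhkh", "hoyhkyhj", "hoykhkh"
Leaf count: 12

12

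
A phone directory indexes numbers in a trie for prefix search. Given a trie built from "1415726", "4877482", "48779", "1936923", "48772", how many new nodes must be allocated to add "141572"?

0

Every character of "141572" already lies on an existing path (it is a prefix of some stored word).
No new nodes are needed: 0.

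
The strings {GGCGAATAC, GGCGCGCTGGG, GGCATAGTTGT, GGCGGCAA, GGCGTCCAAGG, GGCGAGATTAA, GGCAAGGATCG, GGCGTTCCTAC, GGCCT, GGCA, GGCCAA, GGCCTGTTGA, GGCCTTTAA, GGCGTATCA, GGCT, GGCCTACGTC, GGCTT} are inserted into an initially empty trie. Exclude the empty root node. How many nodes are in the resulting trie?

Trace insertions, counting only characters that open a new branch:
  "GGCGAATAC" → 9 new (G, G, C, G, A, A, T, A, C)
  "GGCGCGCTGGG" → prefix "GGCG" already present; 7 new (C, G, C, T, G, G, G)
  "GGCATAGTTGT" → prefix "GGC" already present; 8 new (A, T, A, G, T, T, G, T)
  "GGCGGCAA" → prefix "GGCG" already present; 4 new (G, C, A, A)
  "GGCGTCCAAGG" → prefix "GGCG" already present; 7 new (T, C, C, A, A, G, G)
  "GGCGAGATTAA" → prefix "GGCGA" already present; 6 new (G, A, T, T, A, A)
  "GGCAAGGATCG" → prefix "GGCA" already present; 7 new (A, G, G, A, T, C, G)
  "GGCGTTCCTAC" → prefix "GGCGT" already present; 6 new (T, C, C, T, A, C)
  "GGCCT" → prefix "GGC" already present; 2 new (C, T)
  "GGCA" → prefix "GGCA" already present; 0 new (none)
  "GGCCAA" → prefix "GGCC" already present; 2 new (A, A)
  "GGCCTGTTGA" → prefix "GGCCT" already present; 5 new (G, T, T, G, A)
  "GGCCTTTAA" → prefix "GGCCT" already present; 4 new (T, T, A, A)
  "GGCGTATCA" → prefix "GGCGT" already present; 4 new (A, T, C, A)
  "GGCT" → prefix "GGC" already present; 1 new (T)
  "GGCCTACGTC" → prefix "GGCCT" already present; 5 new (A, C, G, T, C)
  "GGCTT" → prefix "GGCT" already present; 1 new (T)
Total nodes = 9 + 7 + 8 + 4 + 7 + 6 + 7 + 6 + 2 + 0 + 2 + 5 + 4 + 4 + 1 + 5 + 1 = 78

78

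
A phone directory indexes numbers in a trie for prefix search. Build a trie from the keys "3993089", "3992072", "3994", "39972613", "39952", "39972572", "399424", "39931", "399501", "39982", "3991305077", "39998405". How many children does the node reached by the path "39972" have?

Follow the path "39972" to its node, then look at its outgoing edges.
Characters that immediately follow "39972" among the stored strings: {5, 6}.
That node has 2 child edges.

2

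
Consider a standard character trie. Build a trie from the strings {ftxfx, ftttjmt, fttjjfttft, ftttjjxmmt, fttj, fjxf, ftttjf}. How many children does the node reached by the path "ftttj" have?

Follow the path "ftttj" to its node, then look at its outgoing edges.
Distinct next characters after "ftttj": f, j, m.
That node has 3 child edges.

3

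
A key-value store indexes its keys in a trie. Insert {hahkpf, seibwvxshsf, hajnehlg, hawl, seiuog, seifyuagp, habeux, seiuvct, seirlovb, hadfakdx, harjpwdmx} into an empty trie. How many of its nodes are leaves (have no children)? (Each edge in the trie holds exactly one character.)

11

Leaves are exactly the stored words that no other stored word extends.
Those words: "habeux", "hadfakdx", "hahkpf", "hajnehlg", "harjpwdmx", "hawl", "seibwvxshsf", "seifyuagp", "seirlovb", "seiuog", "seiuvct"
Leaf count: 11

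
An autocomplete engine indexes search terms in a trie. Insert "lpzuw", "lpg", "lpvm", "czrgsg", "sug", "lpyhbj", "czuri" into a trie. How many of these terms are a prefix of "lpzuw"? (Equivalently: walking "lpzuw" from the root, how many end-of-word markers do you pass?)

Traverse "lpzuw" character by character; count nodes along the way that are marked as word ends.
Prefixes of the query that are stored words: "lpzuw"
Count: 1

1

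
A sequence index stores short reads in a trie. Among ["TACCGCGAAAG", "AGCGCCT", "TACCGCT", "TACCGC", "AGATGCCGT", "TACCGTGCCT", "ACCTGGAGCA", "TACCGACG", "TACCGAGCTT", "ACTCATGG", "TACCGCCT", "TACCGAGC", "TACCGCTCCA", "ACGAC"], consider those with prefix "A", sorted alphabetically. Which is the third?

Words with prefix "A", in lexicographic order: "ACCTGGAGCA", "ACGAC", "ACTCATGG", "AGATGCCGT", "AGCGCCT"
The 3rd is ACTCATGG.

ACTCATGG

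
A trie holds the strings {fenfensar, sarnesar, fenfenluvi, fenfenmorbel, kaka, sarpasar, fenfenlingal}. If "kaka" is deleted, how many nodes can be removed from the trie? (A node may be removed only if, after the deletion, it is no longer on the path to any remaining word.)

4

After clearing the end-marker at "kaka", prune upward until reaching a node still needed by another word.
No other word shares any prefix with "kaka", so all 4 of its nodes go.
Nodes removed: 4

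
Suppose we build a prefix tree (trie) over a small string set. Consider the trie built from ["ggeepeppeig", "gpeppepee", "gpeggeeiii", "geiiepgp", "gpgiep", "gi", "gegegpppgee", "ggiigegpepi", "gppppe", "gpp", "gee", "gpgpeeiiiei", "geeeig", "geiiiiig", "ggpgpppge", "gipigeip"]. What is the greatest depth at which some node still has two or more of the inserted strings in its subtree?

The deepest shared node is where two words last agree before diverging.
e.g. "geiiepgp" and "geiiiiig" share the prefix "geii" of length 4; no pair shares a longer one.
Longest shared-prefix length: 4

4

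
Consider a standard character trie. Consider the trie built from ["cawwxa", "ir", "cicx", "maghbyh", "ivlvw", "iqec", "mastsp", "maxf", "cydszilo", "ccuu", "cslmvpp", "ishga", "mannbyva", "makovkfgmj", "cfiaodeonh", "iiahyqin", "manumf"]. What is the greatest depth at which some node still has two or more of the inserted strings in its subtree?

The deepest shared node is where two words last agree before diverging.
e.g. "mannbyva" and "manumf" share the prefix "man" of length 3; no pair shares a longer one.
Longest shared-prefix length: 3

3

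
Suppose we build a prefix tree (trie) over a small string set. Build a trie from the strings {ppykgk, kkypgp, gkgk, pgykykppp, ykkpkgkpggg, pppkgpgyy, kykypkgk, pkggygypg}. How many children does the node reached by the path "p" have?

3

Follow the path "p" to its node, then look at its outgoing edges.
Characters that immediately follow "p" among the stored strings: {g, k, p}.
That node has 3 child edges.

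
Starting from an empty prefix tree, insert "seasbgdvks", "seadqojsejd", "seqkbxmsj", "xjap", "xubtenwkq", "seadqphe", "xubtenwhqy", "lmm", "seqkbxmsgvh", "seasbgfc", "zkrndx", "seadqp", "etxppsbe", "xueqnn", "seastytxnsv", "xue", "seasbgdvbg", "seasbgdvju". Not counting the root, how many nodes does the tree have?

80

Count nodes per top-level branch (shared prefixes stored once):
  'e'-branch (etxppsbe): 8 nodes
  'l'-branch (lmm): 3 nodes
  's'-branch (seadqojsejd, seadqp, seadqphe, seasbgdvbg, seasbgdvju, seasbgdvks, seasbgfc, seastytxnsv, seqkbxmsgvh, seqkbxmsj): 44 nodes
  'x'-branch (xjap, xubtenwhqy, xubtenwkq, xue, xueqnn): 19 nodes
  'z'-branch (zkrndx): 6 nodes
Sum: 80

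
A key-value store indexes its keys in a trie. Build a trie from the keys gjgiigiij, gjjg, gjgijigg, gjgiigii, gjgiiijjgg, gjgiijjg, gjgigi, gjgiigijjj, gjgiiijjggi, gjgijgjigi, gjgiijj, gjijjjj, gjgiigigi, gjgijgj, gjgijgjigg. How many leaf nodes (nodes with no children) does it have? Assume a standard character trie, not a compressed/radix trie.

A leaf is a node with no children — equivalently, the end of a word that is not a proper prefix of any other stored word.
Those words: "gjgigi", "gjgiigigi", "gjgiigiij", "gjgiigijjj", "gjgiiijjggi", "gjgiijjg", "gjgijgjigg", "gjgijgjigi", "gjgijigg", "gjijjjj", "gjjg"
Leaf count: 11

11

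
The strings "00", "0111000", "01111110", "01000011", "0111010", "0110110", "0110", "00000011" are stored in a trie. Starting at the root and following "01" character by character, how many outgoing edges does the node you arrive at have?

Follow the path "01" to its node, then look at its outgoing edges.
Distinct next characters after "01": 0, 1.
That node has 2 child edges.

2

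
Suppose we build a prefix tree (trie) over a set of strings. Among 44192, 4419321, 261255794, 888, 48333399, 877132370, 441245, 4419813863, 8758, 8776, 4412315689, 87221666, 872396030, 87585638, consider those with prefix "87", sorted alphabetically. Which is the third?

DFS of the "87" subtree visits, in order: "87221666", "872396030", "8758", "87585638", "877132370", "8776"
Position 3: 8758

8758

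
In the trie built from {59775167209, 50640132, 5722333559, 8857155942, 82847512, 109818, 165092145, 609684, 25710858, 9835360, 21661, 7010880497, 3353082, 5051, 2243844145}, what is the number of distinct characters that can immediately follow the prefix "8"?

Walk "8" from the root, arriving at one node.
Distinct next characters after "8": 2, 8.
That node has 2 child edges.

2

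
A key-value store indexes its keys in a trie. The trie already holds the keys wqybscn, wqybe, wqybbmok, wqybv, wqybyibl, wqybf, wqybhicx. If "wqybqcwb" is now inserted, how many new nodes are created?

Walking "wqybqcwb" from the root, the first 4 characters ("wqyb") follow existing edges; "q" is the first miss.
Each of the 4 remaining characters creates one node.

4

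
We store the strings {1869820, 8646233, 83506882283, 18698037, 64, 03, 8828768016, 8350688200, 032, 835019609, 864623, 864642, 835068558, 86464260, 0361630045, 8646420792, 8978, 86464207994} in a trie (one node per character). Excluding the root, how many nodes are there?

72

Count nodes per top-level branch (shared prefixes stored once):
  '0'-branch (03, 032, 0361630045): 11 nodes
  '1'-branch (18698037, 1869820): 10 nodes
  '6'-branch (64): 2 nodes
  '8'-branch (835019609, 835068558, 8350688200, 83506882283, 864623, 8646233, 864642, 8646420792, 86464207994, 86464260, 8828768016, 8978): 49 nodes
Sum: 72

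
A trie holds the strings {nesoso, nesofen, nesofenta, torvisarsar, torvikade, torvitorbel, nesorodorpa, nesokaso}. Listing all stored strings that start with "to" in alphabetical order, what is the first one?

torvikade

Words with prefix "to", in lexicographic order: "torvikade", "torvisarsar", "torvitorbel"
Position 1: torvikade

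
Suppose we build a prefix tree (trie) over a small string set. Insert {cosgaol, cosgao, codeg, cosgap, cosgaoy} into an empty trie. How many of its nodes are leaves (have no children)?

A leaf is a node with no children — equivalently, the end of a word that is not a proper prefix of any other stored word.
Those words: "codeg", "cosgaol", "cosgaoy", "cosgap"
Leaf count: 4

4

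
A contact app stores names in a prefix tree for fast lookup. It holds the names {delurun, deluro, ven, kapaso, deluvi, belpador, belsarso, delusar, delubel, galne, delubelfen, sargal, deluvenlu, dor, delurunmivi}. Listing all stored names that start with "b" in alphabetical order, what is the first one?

belpador

Filter for "b…" and sort: "belpador", "belsarso"
Position 1: belpador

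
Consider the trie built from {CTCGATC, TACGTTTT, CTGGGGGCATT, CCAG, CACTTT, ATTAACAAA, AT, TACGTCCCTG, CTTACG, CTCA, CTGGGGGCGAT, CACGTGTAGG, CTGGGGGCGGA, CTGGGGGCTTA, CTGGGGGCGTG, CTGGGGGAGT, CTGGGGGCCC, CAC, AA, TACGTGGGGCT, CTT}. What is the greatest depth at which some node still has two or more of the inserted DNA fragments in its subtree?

9

Equivalently: take the maximum, over all pairs, of their longest common prefix length.
"CTGGGGGCGAT" and "CTGGGGGCGGA" agree on "CTGGGGGCG" (9 characters) before diverging; nothing deeper is shared.
Longest shared-prefix length: 9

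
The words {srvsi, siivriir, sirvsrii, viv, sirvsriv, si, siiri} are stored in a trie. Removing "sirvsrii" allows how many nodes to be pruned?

1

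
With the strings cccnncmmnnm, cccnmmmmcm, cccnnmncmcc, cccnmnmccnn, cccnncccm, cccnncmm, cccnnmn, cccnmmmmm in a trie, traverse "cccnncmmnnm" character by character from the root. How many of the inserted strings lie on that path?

2

Walk "cccnncmmnnm" from the root; an end-of-word marker is hit whenever a stored word is a prefix of "cccnncmmnnm".
Prefixes of the query that are stored words: "cccnncmm", "cccnncmmnnm"
Count: 2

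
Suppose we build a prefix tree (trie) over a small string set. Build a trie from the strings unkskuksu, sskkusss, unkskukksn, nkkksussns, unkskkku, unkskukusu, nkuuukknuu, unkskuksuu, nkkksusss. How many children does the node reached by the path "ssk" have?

Walk "ssk" from the root, arriving at one node.
Distinct next characters after "ssk": k.
That node has 1 child edge.

1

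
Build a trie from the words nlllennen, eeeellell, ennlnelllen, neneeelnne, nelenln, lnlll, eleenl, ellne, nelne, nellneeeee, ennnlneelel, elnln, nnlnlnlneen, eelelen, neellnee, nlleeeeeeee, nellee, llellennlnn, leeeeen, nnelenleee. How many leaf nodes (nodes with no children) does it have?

Leaves are exactly the stored words that no other stored word extends.
Those words: "eeeellell", "eelelen", "eleenl", "ellne", "elnln", "ennlnelllen", "ennnlneelel", "leeeeen", "llellennlnn", "lnlll", "neellnee", "nelenln", "nellee", "nellneeeee", "nelne", "neneeelnne", "nlleeeeeeee", "nlllennen", "nnelenleee", "nnlnlnlneen"
Leaf count: 20

20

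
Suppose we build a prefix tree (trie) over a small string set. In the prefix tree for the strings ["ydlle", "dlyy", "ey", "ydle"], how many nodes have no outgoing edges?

A leaf is a node with no children — equivalently, the end of a word that is not a proper prefix of any other stored word.
Those words: "dlyy", "ey", "ydle", "ydlle"
Leaf count: 4

4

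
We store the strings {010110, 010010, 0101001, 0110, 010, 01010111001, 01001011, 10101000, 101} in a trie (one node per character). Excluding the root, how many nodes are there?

For each word, the new-node count is its length minus the longest prefix already in the trie:
  "010110" → 6 new (0, 1, 0, 1, 1, 0)
  "010010" → prefix "010" already present; 3 new (0, 1, 0)
  "0101001" → prefix "0101" already present; 3 new (0, 0, 1)
  "0110" → prefix "01" already present; 2 new (1, 0)
  "010" → prefix "010" already present; 0 new (none)
  "01010111001" → prefix "01010" already present; 6 new (1, 1, 1, 0, 0, 1)
  "01001011" → prefix "010010" already present; 2 new (1, 1)
  "10101000" → 8 new (1, 0, 1, 0, 1, 0, 0, 0)
  "101" → prefix "101" already present; 0 new (none)
Total nodes = 6 + 3 + 3 + 2 + 0 + 6 + 2 + 8 + 0 = 30

30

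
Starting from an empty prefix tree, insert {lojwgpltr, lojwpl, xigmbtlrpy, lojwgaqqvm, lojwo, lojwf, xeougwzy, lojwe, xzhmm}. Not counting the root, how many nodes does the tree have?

Count nodes per top-level branch (shared prefixes stored once):
  'l'-branch (lojwe, lojwf, lojwgaqqvm, lojwgpltr, lojwo, lojwpl): 19 nodes
  'x'-branch (xeougwzy, xigmbtlrpy, xzhmm): 21 nodes
Sum: 40

40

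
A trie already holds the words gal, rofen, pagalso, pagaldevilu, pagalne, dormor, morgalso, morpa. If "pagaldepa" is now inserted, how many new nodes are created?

Walking "pagaldepa" from the root, the first 7 characters ("pagalde") follow existing edges; "p" is the first miss.
So 9 − 7 = 2 new nodes.

2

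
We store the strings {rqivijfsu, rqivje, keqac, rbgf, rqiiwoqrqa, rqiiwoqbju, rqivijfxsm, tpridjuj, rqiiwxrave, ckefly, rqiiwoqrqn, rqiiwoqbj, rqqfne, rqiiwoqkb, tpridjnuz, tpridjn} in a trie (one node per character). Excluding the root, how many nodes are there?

For each word, the new-node count is its length minus the longest prefix already in the trie:
  "rqivijfsu" → 9 new (r, q, i, v, i, j, f, s, u)
  "rqivje" → prefix "rqiv" already present; 2 new (j, e)
  "keqac" → 5 new (k, e, q, a, c)
  "rbgf" → prefix "r" already present; 3 new (b, g, f)
  "rqiiwoqrqa" → prefix "rqi" already present; 7 new (i, w, o, q, r, q, a)
  "rqiiwoqbju" → prefix "rqiiwoq" already present; 3 new (b, j, u)
  "rqivijfxsm" → prefix "rqivijf" already present; 3 new (x, s, m)
  "tpridjuj" → 8 new (t, p, r, i, d, j, u, j)
  "rqiiwxrave" → prefix "rqiiw" already present; 5 new (x, r, a, v, e)
  "ckefly" → 6 new (c, k, e, f, l, y)
  "rqiiwoqrqn" → prefix "rqiiwoqrq" already present; 1 new (n)
  "rqiiwoqbj" → prefix "rqiiwoqbj" already present; 0 new (none)
  "rqqfne" → prefix "rq" already present; 4 new (q, f, n, e)
  "rqiiwoqkb" → prefix "rqiiwoq" already present; 2 new (k, b)
  "tpridjnuz" → prefix "tpridj" already present; 3 new (n, u, z)
  "tpridjn" → prefix "tpridjn" already present; 0 new (none)
Total nodes = 9 + 2 + 5 + 3 + 7 + 3 + 3 + 8 + 5 + 6 + 1 + 0 + 4 + 2 + 3 + 0 = 61

61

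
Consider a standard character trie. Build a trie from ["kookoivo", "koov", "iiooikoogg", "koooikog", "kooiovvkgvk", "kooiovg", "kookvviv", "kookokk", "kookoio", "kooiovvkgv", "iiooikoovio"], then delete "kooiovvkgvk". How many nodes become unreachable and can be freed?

1

Walk "kooiovvkgvk" from the leaf back toward the root, removing each node that no remaining word uses.
The suffix "k" (1 node) is used only by "kooiovvkgvk"; "kooiovvkgv" is itself a stored word, so pruning stops there.
Nodes removed: 1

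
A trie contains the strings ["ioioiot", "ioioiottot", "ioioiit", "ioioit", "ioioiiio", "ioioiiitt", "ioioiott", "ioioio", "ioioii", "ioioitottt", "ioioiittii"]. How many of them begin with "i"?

Traverse to the node for "i", then collect every word in that subtree.
Words under "i": ioioii, ioioiiio, ioioiiitt, ioioiit, ioioiittii, ioioio, ioioiot, ioioiott, ioioiottot, ioioit, ioioitottt
Count: 11

11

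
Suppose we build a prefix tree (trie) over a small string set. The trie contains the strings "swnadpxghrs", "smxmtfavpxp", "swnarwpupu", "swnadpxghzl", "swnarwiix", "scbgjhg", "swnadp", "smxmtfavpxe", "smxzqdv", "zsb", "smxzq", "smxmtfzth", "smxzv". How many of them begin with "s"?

12

Filter for entries beginning with "s":
Matches: "scbgjhg", "smxmtfavpxe", "smxmtfavpxp", "smxmtfzth", "smxzq", "smxzqdv", "smxzv", "swnadp", "swnadpxghrs", "swnadpxghzl", "swnarwiix", "swnarwpupu"
Count: 12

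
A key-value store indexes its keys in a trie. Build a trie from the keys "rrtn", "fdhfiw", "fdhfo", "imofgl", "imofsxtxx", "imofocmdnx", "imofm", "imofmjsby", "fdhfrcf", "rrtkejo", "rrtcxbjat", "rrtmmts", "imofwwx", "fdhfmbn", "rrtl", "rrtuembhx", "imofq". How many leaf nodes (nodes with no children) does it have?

Leaves are exactly the stored words that no other stored word extends.
Those words: "fdhfiw", "fdhfmbn", "fdhfo", "fdhfrcf", "imofgl", "imofmjsby", "imofocmdnx", "imofq", "imofsxtxx", "imofwwx", "rrtcxbjat", "rrtkejo", "rrtl", "rrtmmts", "rrtn", "rrtuembhx"
Leaf count: 16

16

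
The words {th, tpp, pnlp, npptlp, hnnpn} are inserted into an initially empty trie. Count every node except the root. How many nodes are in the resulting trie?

19

Insert word by word; a character creates a node only if that edge doesn't already exist:
  "th" → 2 new (t, h)
  "tpp" → prefix "t" already present; 2 new (p, p)
  "pnlp" → 4 new (p, n, l, p)
  "npptlp" → 6 new (n, p, p, t, l, p)
  "hnnpn" → 5 new (h, n, n, p, n)
Total nodes = 2 + 2 + 4 + 6 + 5 = 19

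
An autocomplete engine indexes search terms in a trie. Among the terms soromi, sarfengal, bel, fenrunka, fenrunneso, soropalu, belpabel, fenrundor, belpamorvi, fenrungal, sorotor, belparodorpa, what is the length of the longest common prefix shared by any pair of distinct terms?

Look for the deepest trie node that still has at least two words in its subtree.
"fenrundor" and "fenrungal" agree on "fenrun" (6 characters) before diverging; nothing deeper is shared.
Longest shared-prefix length: 6

6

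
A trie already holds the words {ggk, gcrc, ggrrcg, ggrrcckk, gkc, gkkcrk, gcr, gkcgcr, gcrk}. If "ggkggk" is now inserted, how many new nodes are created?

Walking "ggkggk" from the root, the first 3 characters ("ggk") follow existing edges; "g" is the first miss.
So 6 − 3 = 3 new nodes.

3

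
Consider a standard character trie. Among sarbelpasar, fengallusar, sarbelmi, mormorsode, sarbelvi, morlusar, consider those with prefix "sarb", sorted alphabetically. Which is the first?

DFS of the "sarb" subtree visits, in order: "sarbelmi", "sarbelpasar", "sarbelvi"
The 1st is sarbelmi.

sarbelmi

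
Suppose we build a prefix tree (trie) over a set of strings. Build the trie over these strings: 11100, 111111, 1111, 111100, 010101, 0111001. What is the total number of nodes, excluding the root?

21

Insert word by word; a character creates a node only if that edge doesn't already exist:
  "11100" → 5 new (1, 1, 1, 0, 0)
  "111111" → prefix "111" already present; 3 new (1, 1, 1)
  "1111" → prefix "1111" already present; 0 new (none)
  "111100" → prefix "1111" already present; 2 new (0, 0)
  "010101" → 6 new (0, 1, 0, 1, 0, 1)
  "0111001" → prefix "01" already present; 5 new (1, 1, 0, 0, 1)
Total nodes = 5 + 3 + 0 + 2 + 6 + 5 = 21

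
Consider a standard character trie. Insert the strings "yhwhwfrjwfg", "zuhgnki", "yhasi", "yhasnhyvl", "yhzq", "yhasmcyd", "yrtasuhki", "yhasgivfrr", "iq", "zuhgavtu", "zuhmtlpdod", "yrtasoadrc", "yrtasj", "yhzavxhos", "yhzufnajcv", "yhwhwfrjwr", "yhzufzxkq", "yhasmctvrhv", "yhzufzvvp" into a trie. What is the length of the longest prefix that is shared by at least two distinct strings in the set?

Look for the deepest trie node that still has at least two words in its subtree.
e.g. "yhwhwfrjwfg" and "yhwhwfrjwr" share the prefix "yhwhwfrjw" of length 9; no pair shares a longer one.
Longest shared-prefix length: 9

9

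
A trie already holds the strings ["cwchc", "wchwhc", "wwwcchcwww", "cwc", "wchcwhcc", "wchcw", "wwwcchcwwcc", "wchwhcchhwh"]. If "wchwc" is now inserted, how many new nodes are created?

1

Walking "wchwc" from the root, the first 4 characters ("wchw") follow existing edges; "c" is the first miss.
New nodes needed: |"wchwc"| − 4 = 5 − 4 = 1.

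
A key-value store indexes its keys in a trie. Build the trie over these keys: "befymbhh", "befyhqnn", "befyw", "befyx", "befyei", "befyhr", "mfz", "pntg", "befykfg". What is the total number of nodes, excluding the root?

Trace insertions, counting only characters that open a new branch:
  "befymbhh" → 8 new (b, e, f, y, m, b, h, h)
  "befyhqnn" → prefix "befy" already present; 4 new (h, q, n, n)
  "befyw" → prefix "befy" already present; 1 new (w)
  "befyx" → prefix "befy" already present; 1 new (x)
  "befyei" → prefix "befy" already present; 2 new (e, i)
  "befyhr" → prefix "befyh" already present; 1 new (r)
  "mfz" → 3 new (m, f, z)
  "pntg" → 4 new (p, n, t, g)
  "befykfg" → prefix "befy" already present; 3 new (k, f, g)
Total nodes = 8 + 4 + 1 + 1 + 2 + 1 + 3 + 4 + 3 = 27

27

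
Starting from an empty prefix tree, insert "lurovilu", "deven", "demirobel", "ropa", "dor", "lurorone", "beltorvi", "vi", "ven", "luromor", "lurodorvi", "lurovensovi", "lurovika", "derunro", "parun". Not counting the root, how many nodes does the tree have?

Insert word by word; a character creates a node only if that edge doesn't already exist:
  "lurovilu" → 8 new (l, u, r, o, v, i, l, u)
  "deven" → 5 new (d, e, v, e, n)
  "demirobel" → prefix "de" already present; 7 new (m, i, r, o, b, e, l)
  "ropa" → 4 new (r, o, p, a)
  "dor" → prefix "d" already present; 2 new (o, r)
  "lurorone" → prefix "luro" already present; 4 new (r, o, n, e)
  "beltorvi" → 8 new (b, e, l, t, o, r, v, i)
  "vi" → 2 new (v, i)
  "ven" → prefix "v" already present; 2 new (e, n)
  "luromor" → prefix "luro" already present; 3 new (m, o, r)
  "lurodorvi" → prefix "luro" already present; 5 new (d, o, r, v, i)
  "lurovensovi" → prefix "lurov" already present; 6 new (e, n, s, o, v, i)
  "lurovika" → prefix "lurovi" already present; 2 new (k, a)
  "derunro" → prefix "de" already present; 5 new (r, u, n, r, o)
  "parun" → 5 new (p, a, r, u, n)
Total nodes = 8 + 5 + 7 + 4 + 2 + 4 + 8 + 2 + 2 + 3 + 5 + 6 + 2 + 5 + 5 = 68

68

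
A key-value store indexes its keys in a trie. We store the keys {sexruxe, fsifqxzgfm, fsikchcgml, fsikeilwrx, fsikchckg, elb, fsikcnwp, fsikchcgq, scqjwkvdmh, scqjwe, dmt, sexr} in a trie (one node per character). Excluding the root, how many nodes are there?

Count nodes per top-level branch (shared prefixes stored once):
  'd'-branch (dmt): 3 nodes
  'e'-branch (elb): 3 nodes
  'f'-branch (fsifqxzgfm, fsikchcgml, fsikchcgq, fsikchckg, fsikcnwp, fsikeilwrx): 29 nodes
  's'-branch (scqjwe, scqjwkvdmh, sexr, sexruxe): 17 nodes
Sum: 52

52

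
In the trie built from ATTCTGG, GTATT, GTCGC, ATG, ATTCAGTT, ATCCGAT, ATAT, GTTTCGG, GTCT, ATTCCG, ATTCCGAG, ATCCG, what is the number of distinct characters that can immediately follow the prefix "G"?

Walk "G" from the root, arriving at one node.
Characters that immediately follow "G" among the stored strings: {T}.
That node has 1 child edge.

1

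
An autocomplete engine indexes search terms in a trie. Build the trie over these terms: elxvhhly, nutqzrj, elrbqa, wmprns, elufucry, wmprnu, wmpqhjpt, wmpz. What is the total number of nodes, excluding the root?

38

Trace insertions, counting only characters that open a new branch:
  "elxvhhly" → 8 new (e, l, x, v, h, h, l, y)
  "nutqzrj" → 7 new (n, u, t, q, z, r, j)
  "elrbqa" → prefix "el" already present; 4 new (r, b, q, a)
  "wmprns" → 6 new (w, m, p, r, n, s)
  "elufucry" → prefix "el" already present; 6 new (u, f, u, c, r, y)
  "wmprnu" → prefix "wmprn" already present; 1 new (u)
  "wmpqhjpt" → prefix "wmp" already present; 5 new (q, h, j, p, t)
  "wmpz" → prefix "wmp" already present; 1 new (z)
Total nodes = 8 + 7 + 4 + 6 + 6 + 1 + 5 + 1 = 38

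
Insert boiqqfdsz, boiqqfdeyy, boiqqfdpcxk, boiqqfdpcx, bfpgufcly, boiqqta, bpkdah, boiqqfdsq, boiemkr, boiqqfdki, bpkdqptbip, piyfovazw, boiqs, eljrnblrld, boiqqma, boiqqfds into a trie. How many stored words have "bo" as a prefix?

Traverse to the node for "bo", then collect every word in that subtree.
Words under "bo": boiemkr, boiqqfdeyy, boiqqfdki, boiqqfdpcx, boiqqfdpcxk, boiqqfds, boiqqfdsq, boiqqfdsz, boiqqma, boiqqta, boiqs
Count: 11

11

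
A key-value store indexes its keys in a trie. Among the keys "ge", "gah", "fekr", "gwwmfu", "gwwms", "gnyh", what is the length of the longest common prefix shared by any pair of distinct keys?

4

The deepest shared node is where two words last agree before diverging.
e.g. "gwwmfu" and "gwwms" share the prefix "gwwm" of length 4; no pair shares a longer one.
Longest shared-prefix length: 4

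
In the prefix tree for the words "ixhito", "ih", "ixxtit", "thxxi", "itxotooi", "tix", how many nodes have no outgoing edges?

A leaf is a node with no children — equivalently, the end of a word that is not a proper prefix of any other stored word.
Those words: "ih", "itxotooi", "ixhito", "ixxtit", "thxxi", "tix"
Leaf count: 6

6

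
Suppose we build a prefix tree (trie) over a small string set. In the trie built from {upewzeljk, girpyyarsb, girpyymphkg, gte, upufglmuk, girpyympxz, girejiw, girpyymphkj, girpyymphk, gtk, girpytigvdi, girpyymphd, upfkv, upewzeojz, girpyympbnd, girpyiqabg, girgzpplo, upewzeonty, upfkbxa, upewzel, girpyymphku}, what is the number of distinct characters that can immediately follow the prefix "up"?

3

The children of the "up" node are the distinct next characters among strings starting with "up".
Characters that immediately follow "up" among the stored strings: {e, f, u}.
That node has 3 child edges.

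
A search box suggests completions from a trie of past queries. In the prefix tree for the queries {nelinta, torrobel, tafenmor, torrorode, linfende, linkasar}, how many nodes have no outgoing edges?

Leaves are exactly the stored words that no other stored word extends.
Those words: "linfende", "linkasar", "nelinta", "tafenmor", "torrobel", "torrorode"
Leaf count: 6

6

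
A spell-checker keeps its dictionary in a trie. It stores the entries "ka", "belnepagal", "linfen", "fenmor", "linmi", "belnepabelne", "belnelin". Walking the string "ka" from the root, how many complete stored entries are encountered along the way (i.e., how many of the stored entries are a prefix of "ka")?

1

Check each prefix of "ka" against the stored set — each match is an end-marker on the path.
Prefixes of the query that are stored words: "ka"
Count: 1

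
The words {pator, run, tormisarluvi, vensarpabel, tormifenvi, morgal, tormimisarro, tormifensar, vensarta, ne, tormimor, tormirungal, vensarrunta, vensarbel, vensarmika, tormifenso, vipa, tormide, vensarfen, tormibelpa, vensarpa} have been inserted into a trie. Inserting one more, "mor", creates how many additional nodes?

0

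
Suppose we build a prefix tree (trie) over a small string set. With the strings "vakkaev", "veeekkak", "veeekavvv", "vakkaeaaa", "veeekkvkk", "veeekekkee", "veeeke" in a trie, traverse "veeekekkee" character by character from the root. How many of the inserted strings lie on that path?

Walk "veeekekkee" from the root; an end-of-word marker is hit whenever a stored word is a prefix of "veeekekkee".
Prefixes of the query that are stored words: "veeeke", "veeekekkee"
Count: 2

2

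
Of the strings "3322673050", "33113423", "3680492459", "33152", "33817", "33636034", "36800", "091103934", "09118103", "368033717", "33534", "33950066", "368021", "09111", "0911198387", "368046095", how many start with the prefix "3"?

12

Walk to "3"; the words in its subtree are exactly those with that prefix.
Words under "3": 33113423, 33152, 3322673050, 33534, 33636034, 33817, 33950066, 36800, 368021, 368033717, 368046095, 3680492459
Count: 12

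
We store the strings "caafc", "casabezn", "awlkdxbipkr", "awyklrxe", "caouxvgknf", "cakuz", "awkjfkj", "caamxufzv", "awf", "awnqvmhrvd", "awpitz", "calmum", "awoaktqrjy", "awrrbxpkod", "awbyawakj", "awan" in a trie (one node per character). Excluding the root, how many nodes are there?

92

Insert word by word; a character creates a node only if that edge doesn't already exist:
  "caafc" → 5 new (c, a, a, f, c)
  "casabezn" → prefix "ca" already present; 6 new (s, a, b, e, z, n)
  "awlkdxbipkr" → 11 new (a, w, l, k, d, x, b, i, p, k, r)
  "awyklrxe" → prefix "aw" already present; 6 new (y, k, l, r, x, e)
  "caouxvgknf" → prefix "ca" already present; 8 new (o, u, x, v, g, k, n, f)
  "cakuz" → prefix "ca" already present; 3 new (k, u, z)
  "awkjfkj" → prefix "aw" already present; 5 new (k, j, f, k, j)
  "caamxufzv" → prefix "caa" already present; 6 new (m, x, u, f, z, v)
  "awf" → prefix "aw" already present; 1 new (f)
  "awnqvmhrvd" → prefix "aw" already present; 8 new (n, q, v, m, h, r, v, d)
  "awpitz" → prefix "aw" already present; 4 new (p, i, t, z)
  "calmum" → prefix "ca" already present; 4 new (l, m, u, m)
  "awoaktqrjy" → prefix "aw" already present; 8 new (o, a, k, t, q, r, j, y)
  "awrrbxpkod" → prefix "aw" already present; 8 new (r, r, b, x, p, k, o, d)
  "awbyawakj" → prefix "aw" already present; 7 new (b, y, a, w, a, k, j)
  "awan" → prefix "aw" already present; 2 new (a, n)
Total nodes = 5 + 6 + 11 + 6 + 8 + 3 + 5 + 6 + 1 + 8 + 4 + 4 + 8 + 8 + 7 + 2 = 92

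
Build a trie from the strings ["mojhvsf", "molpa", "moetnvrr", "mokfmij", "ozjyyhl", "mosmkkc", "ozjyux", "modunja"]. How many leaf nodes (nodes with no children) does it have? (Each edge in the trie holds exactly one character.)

8

Leaves are exactly the stored words that no other stored word extends.
Those words: "modunja", "moetnvrr", "mojhvsf", "mokfmij", "molpa", "mosmkkc", "ozjyux", "ozjyyhl"
Leaf count: 8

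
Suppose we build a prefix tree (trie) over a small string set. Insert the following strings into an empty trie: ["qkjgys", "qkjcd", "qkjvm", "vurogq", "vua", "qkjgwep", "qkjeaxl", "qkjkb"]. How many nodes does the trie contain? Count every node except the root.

Trace insertions, counting only characters that open a new branch:
  "qkjgys" → 6 new (q, k, j, g, y, s)
  "qkjcd" → prefix "qkj" already present; 2 new (c, d)
  "qkjvm" → prefix "qkj" already present; 2 new (v, m)
  "vurogq" → 6 new (v, u, r, o, g, q)
  "vua" → prefix "vu" already present; 1 new (a)
  "qkjgwep" → prefix "qkjg" already present; 3 new (w, e, p)
  "qkjeaxl" → prefix "qkj" already present; 4 new (e, a, x, l)
  "qkjkb" → prefix "qkj" already present; 2 new (k, b)
Total nodes = 6 + 2 + 2 + 6 + 1 + 3 + 4 + 2 = 26

26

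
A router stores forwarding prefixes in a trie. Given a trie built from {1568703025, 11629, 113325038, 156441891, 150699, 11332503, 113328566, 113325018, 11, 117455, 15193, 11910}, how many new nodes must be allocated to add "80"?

2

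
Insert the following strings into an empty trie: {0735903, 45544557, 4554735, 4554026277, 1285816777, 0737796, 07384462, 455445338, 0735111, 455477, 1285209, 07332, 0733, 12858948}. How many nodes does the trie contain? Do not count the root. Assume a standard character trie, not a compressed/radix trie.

58

Count nodes per top-level branch (shared prefixes stored once):
  '0'-branch (0733, 07332, 0735111, 0735903, 0737796, 07384462): 21 nodes
  '1'-branch (1285209, 1285816777, 12858948): 16 nodes
  '4'-branch (4554026277, 455445338, 45544557, 4554735, 455477): 21 nodes
Sum: 58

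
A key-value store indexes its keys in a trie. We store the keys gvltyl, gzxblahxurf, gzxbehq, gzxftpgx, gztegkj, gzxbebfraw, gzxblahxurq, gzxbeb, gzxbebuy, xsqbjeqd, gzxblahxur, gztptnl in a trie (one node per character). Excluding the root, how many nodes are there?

49

Count nodes per top-level branch (shared prefixes stored once):
  'g'-branch (gvltyl, gztegkj, gztptnl, gzxbeb, gzxbebfraw, gzxbebuy, gzxbehq, gzxblahxur, gzxblahxurf, gzxblahxurq, gzxftpgx): 41 nodes
  'x'-branch (xsqbjeqd): 8 nodes
Sum: 49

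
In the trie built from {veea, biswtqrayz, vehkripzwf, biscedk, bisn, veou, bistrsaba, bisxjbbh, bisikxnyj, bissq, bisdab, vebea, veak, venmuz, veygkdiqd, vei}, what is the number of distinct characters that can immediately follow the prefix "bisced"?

1

The children of the "bisced" node are the distinct next characters among strings starting with "bisced".
Characters that immediately follow "bisced" among the stored strings: {k}.
That node has 1 child edge.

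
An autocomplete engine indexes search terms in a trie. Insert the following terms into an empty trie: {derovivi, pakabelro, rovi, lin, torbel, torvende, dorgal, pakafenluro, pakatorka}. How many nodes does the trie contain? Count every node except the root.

For each word, the new-node count is its length minus the longest prefix already in the trie:
  "derovivi" → 8 new (d, e, r, o, v, i, v, i)
  "pakabelro" → 9 new (p, a, k, a, b, e, l, r, o)
  "rovi" → 4 new (r, o, v, i)
  "lin" → 3 new (l, i, n)
  "torbel" → 6 new (t, o, r, b, e, l)
  "torvende" → prefix "tor" already present; 5 new (v, e, n, d, e)
  "dorgal" → prefix "d" already present; 5 new (o, r, g, a, l)
  "pakafenluro" → prefix "paka" already present; 7 new (f, e, n, l, u, r, o)
  "pakatorka" → prefix "paka" already present; 5 new (t, o, r, k, a)
Total nodes = 8 + 9 + 4 + 3 + 6 + 5 + 5 + 7 + 5 = 52

52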